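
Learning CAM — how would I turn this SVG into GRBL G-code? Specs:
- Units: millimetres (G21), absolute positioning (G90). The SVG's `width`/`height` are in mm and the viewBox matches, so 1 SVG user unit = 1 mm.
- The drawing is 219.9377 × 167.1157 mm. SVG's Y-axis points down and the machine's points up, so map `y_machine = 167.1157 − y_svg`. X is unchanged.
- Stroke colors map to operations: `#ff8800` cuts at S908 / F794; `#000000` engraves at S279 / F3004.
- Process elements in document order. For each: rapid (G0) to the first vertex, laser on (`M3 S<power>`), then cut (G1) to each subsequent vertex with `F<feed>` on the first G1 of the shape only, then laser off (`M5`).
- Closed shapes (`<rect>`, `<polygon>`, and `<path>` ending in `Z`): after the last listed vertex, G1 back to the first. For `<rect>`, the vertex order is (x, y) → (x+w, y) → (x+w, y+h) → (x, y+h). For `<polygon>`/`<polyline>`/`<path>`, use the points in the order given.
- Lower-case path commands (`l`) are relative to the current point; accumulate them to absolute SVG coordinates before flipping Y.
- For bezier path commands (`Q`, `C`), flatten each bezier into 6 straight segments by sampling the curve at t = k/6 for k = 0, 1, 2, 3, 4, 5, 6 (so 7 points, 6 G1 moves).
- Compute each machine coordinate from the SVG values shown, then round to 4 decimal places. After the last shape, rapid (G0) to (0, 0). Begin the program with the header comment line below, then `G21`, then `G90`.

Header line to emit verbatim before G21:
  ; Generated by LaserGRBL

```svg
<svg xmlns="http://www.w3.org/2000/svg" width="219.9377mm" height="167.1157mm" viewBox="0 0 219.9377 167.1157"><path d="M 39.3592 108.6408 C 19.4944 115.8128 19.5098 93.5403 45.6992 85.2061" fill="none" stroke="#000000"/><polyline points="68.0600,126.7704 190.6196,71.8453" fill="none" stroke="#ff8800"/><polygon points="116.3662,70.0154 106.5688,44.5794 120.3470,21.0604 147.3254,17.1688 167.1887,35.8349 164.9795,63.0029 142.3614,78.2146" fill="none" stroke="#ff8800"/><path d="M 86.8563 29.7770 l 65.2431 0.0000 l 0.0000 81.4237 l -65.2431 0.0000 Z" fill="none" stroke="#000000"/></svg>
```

Since the viewBox matches the mm dimensions, user units are millimetres directly. The only transform is the Y-flip y_m = 167.1157 − y_svg.

Shape 1 is a cubic bezier drawn with `<path>`. Its stroke #000000 means engrave at S279, F3004. After flipping Y the toolpath is (39.3592,58.4749) → (31.1126,57.1418) → (26.3542,59.5110) → (25.2589,64.3774) → (28.0014,70.5361) → (34.7565,76.7818) → (45.6992,81.9096).

Shape 2 is a line segment drawn with `<polyline>`. Its stroke #ff8800 means cut at S908, F794. After flipping Y the toolpath is (68.0600,40.3453) → (190.6196,95.2704).

Shape 3 is a regular polygon drawn with `<polygon>`. Its stroke #ff8800 means cut at S908, F794. After flipping Y the toolpath is (116.3662,97.1003) → (106.5688,122.5363) → (120.3470,146.0553) → (147.3254,149.9469) → (167.1887,131.2808) → (164.9795,104.1128) → (142.3614,88.9011) → (116.3662,97.1003), returning to the start.

Shape 4 is a rectangle drawn with `<path>`. Its stroke #000000 means engrave at S279, F3004. After flipping Y the toolpath is (86.8563,137.3387) → (152.0994,137.3387) → (152.0994,55.9150) → (86.8563,55.9150) → (86.8563,137.3387), returning to the start.

; Generated by LaserGRBL
G21
G90
G0 X39.3592 Y58.4749
M3 S279
G1 X31.1126 Y57.1418 F3004
G1 X26.3542 Y59.5110
G1 X25.2589 Y64.3774
G1 X28.0014 Y70.5361
G1 X34.7565 Y76.7818
G1 X45.6992 Y81.9096
M5
G0 X68.0600 Y40.3453
M3 S908
G1 X190.6196 Y95.2704 F794
M5
G0 X116.3662 Y97.1003
M3 S908
G1 X106.5688 Y122.5363 F794
G1 X120.3470 Y146.0553
G1 X147.3254 Y149.9469
G1 X167.1887 Y131.2808
G1 X164.9795 Y104.1128
G1 X142.3614 Y88.9011
G1 X116.3662 Y97.1003
M5
G0 X86.8563 Y137.3387
M3 S279
G1 X152.0994 Y137.3387 F3004
G1 X152.0994 Y55.9150
G1 X86.8563 Y55.9150
G1 X86.8563 Y137.3387
M5
G0 X0.0000 Y0.0000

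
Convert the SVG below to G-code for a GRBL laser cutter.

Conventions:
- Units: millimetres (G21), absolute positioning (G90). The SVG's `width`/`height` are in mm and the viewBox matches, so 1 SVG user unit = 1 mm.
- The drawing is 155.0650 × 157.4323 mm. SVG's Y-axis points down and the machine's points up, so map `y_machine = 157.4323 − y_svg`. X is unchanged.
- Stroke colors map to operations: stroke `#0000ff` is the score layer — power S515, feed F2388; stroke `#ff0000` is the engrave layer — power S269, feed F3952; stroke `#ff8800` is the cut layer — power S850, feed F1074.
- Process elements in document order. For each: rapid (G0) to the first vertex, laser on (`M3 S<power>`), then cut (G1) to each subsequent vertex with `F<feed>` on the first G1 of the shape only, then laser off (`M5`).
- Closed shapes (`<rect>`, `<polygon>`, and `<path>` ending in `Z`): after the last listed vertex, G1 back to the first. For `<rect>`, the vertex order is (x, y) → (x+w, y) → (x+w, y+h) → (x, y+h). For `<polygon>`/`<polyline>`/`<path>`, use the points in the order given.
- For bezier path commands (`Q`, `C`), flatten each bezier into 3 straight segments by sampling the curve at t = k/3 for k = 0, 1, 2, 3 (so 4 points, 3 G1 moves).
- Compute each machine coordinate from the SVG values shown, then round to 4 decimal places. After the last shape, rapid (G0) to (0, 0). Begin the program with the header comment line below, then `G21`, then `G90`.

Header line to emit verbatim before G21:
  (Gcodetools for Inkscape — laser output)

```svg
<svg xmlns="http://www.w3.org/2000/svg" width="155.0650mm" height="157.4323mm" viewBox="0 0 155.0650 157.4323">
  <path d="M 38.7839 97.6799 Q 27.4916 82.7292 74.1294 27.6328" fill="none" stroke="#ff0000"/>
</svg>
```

1 u = 1 mm; y_m = 157.4323 − y.

[1] `<path>` quadratic bezier, #ff0000→engrave S269 F3952: (38.7839,59.7524) → (37.6924,74.1802) → (49.4742,97.5292) → (74.1294,129.7995)

(Gcodetools for Inkscape — laser output)
G21
G90
G0 X38.7839 Y59.7524
M3 S269
G1 X37.6924 Y74.1802 F3952
G1 X49.4742 Y97.5292
G1 X74.1294 Y129.7995
M5
G0 X0.0000 Y0.0000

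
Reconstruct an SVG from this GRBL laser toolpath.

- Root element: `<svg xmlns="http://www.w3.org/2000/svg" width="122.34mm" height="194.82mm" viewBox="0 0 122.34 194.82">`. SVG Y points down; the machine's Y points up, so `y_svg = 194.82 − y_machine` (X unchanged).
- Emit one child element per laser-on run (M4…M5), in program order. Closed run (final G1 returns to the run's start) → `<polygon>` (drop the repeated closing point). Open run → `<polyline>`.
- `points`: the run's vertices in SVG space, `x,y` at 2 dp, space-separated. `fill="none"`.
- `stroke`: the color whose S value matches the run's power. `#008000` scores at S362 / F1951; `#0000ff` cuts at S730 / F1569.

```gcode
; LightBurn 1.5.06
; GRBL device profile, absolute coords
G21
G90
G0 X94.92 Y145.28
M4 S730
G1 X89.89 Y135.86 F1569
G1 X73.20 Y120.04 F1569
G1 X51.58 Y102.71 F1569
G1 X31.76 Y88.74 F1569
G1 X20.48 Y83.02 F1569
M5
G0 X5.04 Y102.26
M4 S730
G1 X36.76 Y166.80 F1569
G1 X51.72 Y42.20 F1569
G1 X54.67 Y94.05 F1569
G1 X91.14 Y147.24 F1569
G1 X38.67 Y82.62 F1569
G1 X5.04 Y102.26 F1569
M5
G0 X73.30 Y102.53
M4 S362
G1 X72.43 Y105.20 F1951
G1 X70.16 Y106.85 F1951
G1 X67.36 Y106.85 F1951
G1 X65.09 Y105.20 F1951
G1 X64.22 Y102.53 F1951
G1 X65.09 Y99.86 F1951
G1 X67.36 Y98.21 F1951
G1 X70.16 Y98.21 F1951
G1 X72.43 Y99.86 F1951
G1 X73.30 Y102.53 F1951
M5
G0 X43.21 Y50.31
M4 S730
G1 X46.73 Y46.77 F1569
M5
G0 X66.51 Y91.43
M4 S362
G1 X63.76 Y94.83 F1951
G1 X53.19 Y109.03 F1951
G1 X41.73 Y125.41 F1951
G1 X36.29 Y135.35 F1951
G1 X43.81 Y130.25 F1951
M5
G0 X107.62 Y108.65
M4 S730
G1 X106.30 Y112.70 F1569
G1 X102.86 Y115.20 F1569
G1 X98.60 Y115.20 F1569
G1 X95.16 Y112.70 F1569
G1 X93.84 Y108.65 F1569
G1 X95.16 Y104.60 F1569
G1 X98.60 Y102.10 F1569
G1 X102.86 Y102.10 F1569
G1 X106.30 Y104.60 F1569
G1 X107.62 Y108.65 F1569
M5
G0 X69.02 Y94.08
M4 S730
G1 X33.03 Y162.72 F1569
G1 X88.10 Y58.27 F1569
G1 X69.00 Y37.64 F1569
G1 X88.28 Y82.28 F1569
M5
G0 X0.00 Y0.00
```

Machine Y-up, SVG Y-down with viewBox height 194.82, so y_svg = 194.82 − y_machine; X carries over.

Run 1: power S730 maps to stroke `#0000ff` (cut). The run is open, so emit a `<polyline>` with points (Y-flipped): 94.92,49.54 89.89,58.96 73.20,74.78 51.58,92.11 31.76,106.08 20.48,111.80.

Run 2: S730 ⇒ cut layer `#0000ff`. The run returns to its start, so emit a `<polygon>` with points (Y-flipped): 5.04,92.56 36.76,28.02 51.72,152.62 54.67,100.77 91.14,47.58 38.67,112.20.

Run 3: S362 ⇒ score layer `#008000`. The run returns to its start, so emit a `<polygon>` with points (Y-flipped): 73.30,92.29 72.43,89.62 70.16,87.97 67.36,87.97 65.09,89.62 64.22,92.29 65.09,94.96 67.36,96.61 70.16,96.61 72.43,94.96.

Run 4: the run's S730 means `#0000ff` (cut). The run is open, so emit a `<polyline>` with points (Y-flipped): 43.21,144.51 46.73,148.05.

Run 5: power S362 maps to stroke `#008000` (score). The run is open, so emit a `<polyline>` with points (Y-flipped): 66.51,103.39 63.76,99.99 53.19,85.79 41.73,69.41 36.29,59.47 43.81,64.57.

Run 6: the run's S730 means `#0000ff` (cut). The run returns to its start, so emit a `<polygon>` with points (Y-flipped): 107.62,86.17 106.30,82.12 102.86,79.62 98.60,79.62 95.16,82.12 93.84,86.17 95.16,90.22 98.60,92.72 102.86,92.72 106.30,90.22.

Run 7: S730 ⇒ cut layer `#0000ff`. The run is open, so emit a `<polyline>` with points (Y-flipped): 69.02,100.74 33.03,32.10 88.10,136.55 69.00,157.18 88.28,112.54.

<svg xmlns="http://www.w3.org/2000/svg" width="122.34mm" height="194.82mm" viewBox="0 0 122.34 194.82">
  <polyline points="94.92,49.54 89.89,58.96 73.20,74.78 51.58,92.11 31.76,106.08 20.48,111.80" fill="none" stroke="#0000ff"/>
  <polygon points="5.04,92.56 36.76,28.02 51.72,152.62 54.67,100.77 91.14,47.58 38.67,112.20" fill="none" stroke="#0000ff"/>
  <polygon points="73.30,92.29 72.43,89.62 70.16,87.97 67.36,87.97 65.09,89.62 64.22,92.29 65.09,94.96 67.36,96.61 70.16,96.61 72.43,94.96" fill="none" stroke="#008000"/>
  <polyline points="43.21,144.51 46.73,148.05" fill="none" stroke="#0000ff"/>
  <polyline points="66.51,103.39 63.76,99.99 53.19,85.79 41.73,69.41 36.29,59.47 43.81,64.57" fill="none" stroke="#008000"/>
  <polygon points="107.62,86.17 106.30,82.12 102.86,79.62 98.60,79.62 95.16,82.12 93.84,86.17 95.16,90.22 98.60,92.72 102.86,92.72 106.30,90.22" fill="none" stroke="#0000ff"/>
  <polyline points="69.02,100.74 33.03,32.10 88.10,136.55 69.00,157.18 88.28,112.54" fill="none" stroke="#0000ff"/>
</svg>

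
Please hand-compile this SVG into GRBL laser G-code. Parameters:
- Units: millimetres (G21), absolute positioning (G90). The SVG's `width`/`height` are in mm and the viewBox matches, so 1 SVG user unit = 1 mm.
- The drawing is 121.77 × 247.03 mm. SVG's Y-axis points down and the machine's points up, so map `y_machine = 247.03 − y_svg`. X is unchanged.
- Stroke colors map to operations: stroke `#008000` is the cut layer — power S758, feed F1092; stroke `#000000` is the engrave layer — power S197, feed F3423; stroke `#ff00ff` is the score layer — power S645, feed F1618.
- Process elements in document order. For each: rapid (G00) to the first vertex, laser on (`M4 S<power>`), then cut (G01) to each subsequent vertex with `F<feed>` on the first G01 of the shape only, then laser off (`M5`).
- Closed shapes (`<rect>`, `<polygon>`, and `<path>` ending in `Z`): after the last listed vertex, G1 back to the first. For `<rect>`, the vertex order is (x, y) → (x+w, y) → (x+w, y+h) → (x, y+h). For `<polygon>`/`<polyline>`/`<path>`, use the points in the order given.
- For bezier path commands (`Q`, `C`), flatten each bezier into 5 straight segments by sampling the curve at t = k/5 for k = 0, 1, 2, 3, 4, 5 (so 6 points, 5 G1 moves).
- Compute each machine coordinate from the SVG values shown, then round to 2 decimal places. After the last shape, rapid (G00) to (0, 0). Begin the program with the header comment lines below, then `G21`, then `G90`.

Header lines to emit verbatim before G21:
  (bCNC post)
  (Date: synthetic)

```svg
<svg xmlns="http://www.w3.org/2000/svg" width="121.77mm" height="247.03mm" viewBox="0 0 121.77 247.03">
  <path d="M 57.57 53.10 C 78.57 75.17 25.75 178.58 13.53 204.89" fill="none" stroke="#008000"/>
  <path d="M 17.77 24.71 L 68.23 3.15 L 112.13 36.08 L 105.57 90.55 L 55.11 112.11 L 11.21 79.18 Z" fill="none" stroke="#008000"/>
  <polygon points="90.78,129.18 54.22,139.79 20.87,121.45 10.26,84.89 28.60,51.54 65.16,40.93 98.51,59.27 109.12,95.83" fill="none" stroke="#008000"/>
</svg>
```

(bCNC post)
(Date: synthetic)
G21
G90
G00 X57.57 Y193.93
M4 S758
G01 X62.23 Y172.19 F1092
G01 X54.66 Y138.54
G01 X40.36 Y100.58
G01 X24.82 Y65.91
G01 X13.53 Y42.14
M5
G00 X17.77 Y222.32
M4 S758
G01 X68.23 Y243.88 F1092
G01 X112.13 Y210.95
G01 X105.57 Y156.48
G01 X55.11 Y134.92
G01 X11.21 Y167.85
G01 X17.77 Y222.32
M5
G00 X90.78 Y117.85
M4 S758
G01 X54.22 Y107.24 F1092
G01 X20.87 Y125.58
G01 X10.26 Y162.14
G01 X28.60 Y195.49
G01 X65.16 Y206.10
G01 X98.51 Y187.76
G01 X109.12 Y151.20
G01 X90.78 Y117.85
M5
G00 X0.00 Y0.00

Since the viewBox matches the mm dimensions, user units are millimetres directly. The only transform is the Y-flip y_m = 247.03 − y_svg.

Shape 1 is a cubic bezier drawn with `<path>`. Its stroke #008000 means cut at S758, F1092. After flipping Y the toolpath is (57.57,193.93) → (62.23,172.19) → (54.66,138.54) → (40.36,100.58) → (24.82,65.91) → (13.53,42.14).

Shape 2 is a regular polygon drawn with `<path>`. Its stroke #008000 means cut at S758, F1092. After flipping Y the toolpath is (17.77,222.32) → (68.23,243.88) → (112.13,210.95) → (105.57,156.48) → (55.11,134.92) → (11.21,167.85) → (17.77,222.32), returning to the start.

Shape 3 is a regular polygon drawn with `<polygon>`. Its stroke #008000 means cut at S758, F1092. After flipping Y the toolpath is (90.78,117.85) → (54.22,107.24) → (20.87,125.58) → (10.26,162.14) → (28.60,195.49) → (65.16,206.10) → (98.51,187.76) → (109.12,151.20) → (90.78,117.85), returning to the start.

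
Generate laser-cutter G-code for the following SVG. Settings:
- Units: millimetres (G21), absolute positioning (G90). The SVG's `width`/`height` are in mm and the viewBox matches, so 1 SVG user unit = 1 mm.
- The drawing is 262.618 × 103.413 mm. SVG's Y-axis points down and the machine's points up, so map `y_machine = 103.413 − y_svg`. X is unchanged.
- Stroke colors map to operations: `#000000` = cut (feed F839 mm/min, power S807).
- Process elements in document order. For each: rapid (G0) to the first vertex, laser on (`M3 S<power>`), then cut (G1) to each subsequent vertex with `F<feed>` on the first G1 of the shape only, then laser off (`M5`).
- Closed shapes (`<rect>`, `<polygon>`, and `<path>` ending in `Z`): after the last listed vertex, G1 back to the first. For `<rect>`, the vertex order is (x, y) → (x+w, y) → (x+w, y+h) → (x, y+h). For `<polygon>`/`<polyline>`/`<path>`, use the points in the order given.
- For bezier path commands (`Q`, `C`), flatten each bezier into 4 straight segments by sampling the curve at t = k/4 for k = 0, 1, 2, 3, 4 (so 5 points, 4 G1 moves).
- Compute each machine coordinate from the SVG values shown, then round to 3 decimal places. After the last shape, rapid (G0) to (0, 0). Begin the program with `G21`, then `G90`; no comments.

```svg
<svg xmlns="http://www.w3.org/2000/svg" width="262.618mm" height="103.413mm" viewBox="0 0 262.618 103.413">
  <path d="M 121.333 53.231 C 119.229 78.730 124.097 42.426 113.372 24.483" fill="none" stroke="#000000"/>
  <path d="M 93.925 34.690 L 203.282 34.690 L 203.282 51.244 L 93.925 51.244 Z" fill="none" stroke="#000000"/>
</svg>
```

Since the viewBox matches the mm dimensions, user units are millimetres directly. The only transform is the Y-flip y_m = 103.413 − y_svg.

Shape 1 is a cubic bezier drawn with `<path>`. Its stroke #000000 means cut at S807, F839. After flipping Y the toolpath is (121.333,50.182) → (120.710,41.393) → (120.585,48.265) → (118.845,63.283) → (113.372,78.930).

Shape 2 is a rectangle drawn with `<path>`. Its stroke #000000 means cut at S807, F839. After flipping Y the toolpath is (93.925,68.723) → (203.282,68.723) → (203.282,52.169) → (93.925,52.169) → (93.925,68.723), returning to the start.

G21
G90
G0 X121.333 Y50.182
M3 S807
G1 X120.710 Y41.393 F839
G1 X120.585 Y48.265
G1 X118.845 Y63.283
G1 X113.372 Y78.930
M5
G0 X93.925 Y68.723
M3 S807
G1 X203.282 Y68.723 F839
G1 X203.282 Y52.169
G1 X93.925 Y52.169
G1 X93.925 Y68.723
M5
G0 X0.000 Y0.000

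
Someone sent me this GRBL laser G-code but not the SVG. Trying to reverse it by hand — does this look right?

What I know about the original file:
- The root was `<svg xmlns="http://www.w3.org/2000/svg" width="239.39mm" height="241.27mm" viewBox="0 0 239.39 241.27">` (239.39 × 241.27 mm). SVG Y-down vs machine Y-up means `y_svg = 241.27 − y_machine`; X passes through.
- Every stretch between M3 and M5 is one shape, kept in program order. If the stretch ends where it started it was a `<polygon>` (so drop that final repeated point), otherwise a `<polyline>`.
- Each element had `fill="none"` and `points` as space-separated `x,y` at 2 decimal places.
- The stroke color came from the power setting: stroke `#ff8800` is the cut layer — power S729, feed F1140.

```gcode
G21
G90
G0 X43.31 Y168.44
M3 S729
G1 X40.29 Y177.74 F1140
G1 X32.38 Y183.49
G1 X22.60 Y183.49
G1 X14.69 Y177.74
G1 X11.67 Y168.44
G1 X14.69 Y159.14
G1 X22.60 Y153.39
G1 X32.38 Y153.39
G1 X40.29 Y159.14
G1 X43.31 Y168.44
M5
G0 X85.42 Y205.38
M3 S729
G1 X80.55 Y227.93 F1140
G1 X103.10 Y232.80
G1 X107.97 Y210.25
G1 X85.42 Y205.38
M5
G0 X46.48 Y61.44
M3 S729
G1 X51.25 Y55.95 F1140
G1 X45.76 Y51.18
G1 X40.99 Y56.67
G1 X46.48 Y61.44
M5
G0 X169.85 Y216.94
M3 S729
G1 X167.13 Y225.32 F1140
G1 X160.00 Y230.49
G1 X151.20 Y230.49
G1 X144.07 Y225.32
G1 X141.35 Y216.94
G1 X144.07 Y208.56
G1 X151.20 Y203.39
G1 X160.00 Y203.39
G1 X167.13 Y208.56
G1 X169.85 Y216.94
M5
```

<svg xmlns="http://www.w3.org/2000/svg" width="239.39mm" height="241.27mm" viewBox="0 0 239.39 241.27">
  <polygon points="43.31,72.83 40.29,63.53 32.38,57.78 22.60,57.78 14.69,63.53 11.67,72.83 14.69,82.13 22.60,87.88 32.38,87.88 40.29,82.13" fill="none" stroke="#ff8800"/>
  <polygon points="85.42,35.89 80.55,13.34 103.10,8.47 107.97,31.02" fill="none" stroke="#ff8800"/>
  <polygon points="46.48,179.83 51.25,185.32 45.76,190.09 40.99,184.60" fill="none" stroke="#ff8800"/>
  <polygon points="169.85,24.33 167.13,15.95 160.00,10.78 151.20,10.78 144.07,15.95 141.35,24.33 144.07,32.71 151.20,37.88 160.00,37.88 167.13,32.71" fill="none" stroke="#ff8800"/>
</svg>

Machine Y-up, SVG Y-down with viewBox height 241.27, so y_svg = 241.27 − y_machine; X carries over. Every run uses S729, so all elements get stroke `#ff8800` (cut).

Run 1: The run returns to its start, so emit a `<polygon>` with points (Y-flipped): 43.31,72.83 40.29,63.53 32.38,57.78 22.60,57.78 14.69,63.53 11.67,72.83 14.69,82.13 22.60,87.88 32.38,87.88 40.29,82.13.

Run 2: The run returns to its start, so emit a `<polygon>` with points (Y-flipped): 85.42,35.89 80.55,13.34 103.10,8.47 107.97,31.02.

Run 3: The run returns to its start, so emit a `<polygon>` with points (Y-flipped): 46.48,179.83 51.25,185.32 45.76,190.09 40.99,184.60.

Run 4: The run returns to its start, so emit a `<polygon>` with points (Y-flipped): 169.85,24.33 167.13,15.95 160.00,10.78 151.20,10.78 144.07,15.95 141.35,24.33 144.07,32.71 151.20,37.88 160.00,37.88 167.13,32.71.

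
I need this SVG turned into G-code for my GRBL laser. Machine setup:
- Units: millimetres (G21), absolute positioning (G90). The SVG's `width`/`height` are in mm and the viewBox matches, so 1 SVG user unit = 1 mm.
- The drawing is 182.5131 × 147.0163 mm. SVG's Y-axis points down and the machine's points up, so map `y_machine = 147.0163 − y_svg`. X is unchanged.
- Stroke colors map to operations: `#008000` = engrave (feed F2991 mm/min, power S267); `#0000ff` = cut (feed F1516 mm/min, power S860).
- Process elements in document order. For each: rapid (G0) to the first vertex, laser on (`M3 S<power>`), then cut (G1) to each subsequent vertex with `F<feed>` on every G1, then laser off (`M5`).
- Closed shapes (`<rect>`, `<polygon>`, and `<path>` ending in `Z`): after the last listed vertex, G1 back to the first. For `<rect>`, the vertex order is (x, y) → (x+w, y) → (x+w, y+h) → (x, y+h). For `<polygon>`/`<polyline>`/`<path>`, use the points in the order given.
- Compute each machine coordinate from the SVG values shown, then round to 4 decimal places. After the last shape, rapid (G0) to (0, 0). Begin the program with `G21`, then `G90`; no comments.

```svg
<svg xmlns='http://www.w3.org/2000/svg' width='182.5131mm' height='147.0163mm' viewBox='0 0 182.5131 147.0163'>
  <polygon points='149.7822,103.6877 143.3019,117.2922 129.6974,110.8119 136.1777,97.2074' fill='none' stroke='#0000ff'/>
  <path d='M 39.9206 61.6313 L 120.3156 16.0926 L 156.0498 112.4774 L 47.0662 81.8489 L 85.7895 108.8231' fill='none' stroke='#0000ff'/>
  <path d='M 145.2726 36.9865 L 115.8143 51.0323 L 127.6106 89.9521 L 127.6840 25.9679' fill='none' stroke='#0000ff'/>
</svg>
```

G21
G90
G0 X149.7822 Y43.3286
M3 S860
G1 X143.3019 Y29.7241 F1516
G1 X129.6974 Y36.2044 F1516
G1 X136.1777 Y49.8089 F1516
G1 X149.7822 Y43.3286 F1516
M5
G0 X39.9206 Y85.3850
M3 S860
G1 X120.3156 Y130.9237 F1516
G1 X156.0498 Y34.5389 F1516
G1 X47.0662 Y65.1674 F1516
G1 X85.7895 Y38.1932 F1516
M5
G0 X145.2726 Y110.0298
M3 S860
G1 X115.8143 Y95.9840 F1516
G1 X127.6106 Y57.0642 F1516
G1 X127.6840 Y121.0484 F1516
M5
G0 X0.0000 Y0.0000

1 u = 1 mm; y_m = 147.0163 − y.

[1] `<polygon>` regular polygon, #0000ff→cut S860 F1516: (149.7822,43.3286) → (143.3019,29.7241) → (129.6974,36.2044) → (136.1777,49.8089) → (149.7822,43.3286) (closed)

[2] `<path>` open polyline, #0000ff→cut S860 F1516: (39.9206,85.3850) → (120.3156,130.9237) → (156.0498,34.5389) → (47.0662,65.1674) → (85.7895,38.1932)

[3] `<path>` open polyline, #0000ff→cut S860 F1516: (145.2726,110.0298) → (115.8143,95.9840) → (127.6106,57.0642) → (127.6840,121.0484)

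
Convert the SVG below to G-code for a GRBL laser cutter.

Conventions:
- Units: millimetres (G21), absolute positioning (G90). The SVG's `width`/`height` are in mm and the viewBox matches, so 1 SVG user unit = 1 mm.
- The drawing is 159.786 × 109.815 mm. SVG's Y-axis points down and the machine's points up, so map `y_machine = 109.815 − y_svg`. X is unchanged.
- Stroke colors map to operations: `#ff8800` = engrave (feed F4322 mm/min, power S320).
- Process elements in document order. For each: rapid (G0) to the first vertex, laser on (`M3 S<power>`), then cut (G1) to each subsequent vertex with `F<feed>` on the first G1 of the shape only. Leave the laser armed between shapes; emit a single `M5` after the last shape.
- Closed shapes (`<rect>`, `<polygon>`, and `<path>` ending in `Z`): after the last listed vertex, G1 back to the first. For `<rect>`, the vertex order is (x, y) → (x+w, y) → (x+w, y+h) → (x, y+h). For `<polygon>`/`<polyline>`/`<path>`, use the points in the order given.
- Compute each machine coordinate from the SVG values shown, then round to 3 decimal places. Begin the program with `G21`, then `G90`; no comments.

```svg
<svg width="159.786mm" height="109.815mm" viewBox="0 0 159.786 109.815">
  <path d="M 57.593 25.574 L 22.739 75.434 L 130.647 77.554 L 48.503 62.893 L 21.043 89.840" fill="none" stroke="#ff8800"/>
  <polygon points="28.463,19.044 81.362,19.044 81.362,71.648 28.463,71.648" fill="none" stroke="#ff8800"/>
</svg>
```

viewBox `0 0 159.786 109.815` with mm width/height → 1 unit = 1 mm. Flip: y_m = 109.815 − y_svg.

**Shape 1** — `<path>` open polyline, stroke `#ff8800` → engrave (S320, F4322). Machine vertices: (57.593,84.241) → (22.739,34.381) → (130.647,32.261) → (48.503,46.922) → (21.043,19.975). Open path.

**Shape 2** — `<polygon>` rectangle, stroke `#ff8800` → engrave (S320, F4322). Machine vertices: (28.463,90.771) → (81.362,90.771) → (81.362,38.167) → (28.463,38.167) → (28.463,90.771). Closed: final G1 returns to the first vertex.

G21
G90
G0 X57.593 Y84.241
M3 S320
G1 X22.739 Y34.381 F4322
G1 X130.647 Y32.261
G1 X48.503 Y46.922
G1 X21.043 Y19.975
G0 X28.463 Y90.771
M3 S320
G1 X81.362 Y90.771 F4322
G1 X81.362 Y38.167
G1 X28.463 Y38.167
G1 X28.463 Y90.771
M5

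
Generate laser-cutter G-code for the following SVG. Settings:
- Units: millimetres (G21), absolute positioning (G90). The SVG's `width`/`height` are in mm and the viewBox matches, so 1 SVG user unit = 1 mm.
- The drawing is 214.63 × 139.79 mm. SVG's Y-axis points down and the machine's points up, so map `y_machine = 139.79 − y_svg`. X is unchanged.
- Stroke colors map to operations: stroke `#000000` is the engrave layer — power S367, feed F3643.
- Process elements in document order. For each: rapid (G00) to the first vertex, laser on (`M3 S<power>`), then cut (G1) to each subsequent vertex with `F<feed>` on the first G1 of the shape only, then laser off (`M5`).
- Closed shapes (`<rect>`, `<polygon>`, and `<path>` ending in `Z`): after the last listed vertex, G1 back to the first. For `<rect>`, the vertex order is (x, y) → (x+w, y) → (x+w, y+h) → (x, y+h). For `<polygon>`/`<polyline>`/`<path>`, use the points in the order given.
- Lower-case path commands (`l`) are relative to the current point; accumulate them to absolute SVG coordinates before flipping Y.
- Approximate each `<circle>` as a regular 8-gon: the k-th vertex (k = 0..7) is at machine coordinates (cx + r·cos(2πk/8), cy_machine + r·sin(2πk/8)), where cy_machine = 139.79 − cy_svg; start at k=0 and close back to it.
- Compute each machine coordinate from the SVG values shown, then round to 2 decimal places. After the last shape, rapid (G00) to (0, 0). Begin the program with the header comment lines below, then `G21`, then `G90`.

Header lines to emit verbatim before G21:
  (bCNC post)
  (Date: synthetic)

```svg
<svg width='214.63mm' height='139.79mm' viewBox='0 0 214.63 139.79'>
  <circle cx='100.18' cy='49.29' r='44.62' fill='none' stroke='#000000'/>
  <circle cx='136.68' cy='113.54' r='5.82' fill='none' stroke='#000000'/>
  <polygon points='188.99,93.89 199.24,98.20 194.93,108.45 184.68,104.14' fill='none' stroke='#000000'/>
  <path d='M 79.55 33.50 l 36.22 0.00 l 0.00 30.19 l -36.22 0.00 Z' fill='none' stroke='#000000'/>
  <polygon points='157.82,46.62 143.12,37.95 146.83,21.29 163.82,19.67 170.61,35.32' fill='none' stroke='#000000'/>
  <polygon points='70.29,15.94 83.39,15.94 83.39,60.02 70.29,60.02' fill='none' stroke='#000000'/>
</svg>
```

Since the viewBox matches the mm dimensions, user units are millimetres directly. The only transform is the Y-flip y_m = 139.79 − y_svg.

Shape 1 is a circle drawn with `<circle>`. Its stroke #000000 means engrave at S367, F3643. After flipping Y the toolpath is (144.80,90.50) → (131.73,122.05) → (100.18,135.12) → (68.63,122.05) → (55.56,90.50) → (68.63,58.95) → (100.18,45.88) → (131.73,58.95) → (144.80,90.50), returning to the start.

Shape 2 is a circle drawn with `<circle>`. Its stroke #000000 means engrave at S367, F3643. After flipping Y the toolpath is (142.50,26.25) → (140.80,30.37) → (136.68,32.07) → (132.56,30.37) → (130.86,26.25) → (132.56,22.13) → (136.68,20.43) → (140.80,22.13) → (142.50,26.25), returning to the start.

Shape 3 is a regular polygon drawn with `<polygon>`. Its stroke #000000 means engrave at S367, F3643. After flipping Y the toolpath is (188.99,45.90) → (199.24,41.59) → (194.93,31.34) → (184.68,35.65) → (188.99,45.90), returning to the start.

Shape 4 is a rectangle drawn with `<path>`. Its stroke #000000 means engrave at S367, F3643. After flipping Y the toolpath is (79.55,106.29) → (115.77,106.29) → (115.77,76.10) → (79.55,76.10) → (79.55,106.29), returning to the start.

Shape 5 is a regular polygon drawn with `<polygon>`. Its stroke #000000 means engrave at S367, F3643. After flipping Y the toolpath is (157.82,93.17) → (143.12,101.84) → (146.83,118.50) → (163.82,120.12) → (170.61,104.47) → (157.82,93.17), returning to the start.

Shape 6 is a rectangle drawn with `<polygon>`. Its stroke #000000 means engrave at S367, F3643. After flipping Y the toolpath is (70.29,123.85) → (83.39,123.85) → (83.39,79.77) → (70.29,79.77) → (70.29,123.85), returning to the start.

(bCNC post)
(Date: synthetic)
G21
G90
G00 X144.80 Y90.50
M3 S367
G1 X131.73 Y122.05 F3643
G1 X100.18 Y135.12
G1 X68.63 Y122.05
G1 X55.56 Y90.50
G1 X68.63 Y58.95
G1 X100.18 Y45.88
G1 X131.73 Y58.95
G1 X144.80 Y90.50
M5
G00 X142.50 Y26.25
M3 S367
G1 X140.80 Y30.37 F3643
G1 X136.68 Y32.07
G1 X132.56 Y30.37
G1 X130.86 Y26.25
G1 X132.56 Y22.13
G1 X136.68 Y20.43
G1 X140.80 Y22.13
G1 X142.50 Y26.25
M5
G00 X188.99 Y45.90
M3 S367
G1 X199.24 Y41.59 F3643
G1 X194.93 Y31.34
G1 X184.68 Y35.65
G1 X188.99 Y45.90
M5
G00 X79.55 Y106.29
M3 S367
G1 X115.77 Y106.29 F3643
G1 X115.77 Y76.10
G1 X79.55 Y76.10
G1 X79.55 Y106.29
M5
G00 X157.82 Y93.17
M3 S367
G1 X143.12 Y101.84 F3643
G1 X146.83 Y118.50
G1 X163.82 Y120.12
G1 X170.61 Y104.47
G1 X157.82 Y93.17
M5
G00 X70.29 Y123.85
M3 S367
G1 X83.39 Y123.85 F3643
G1 X83.39 Y79.77
G1 X70.29 Y79.77
G1 X70.29 Y123.85
M5
G00 X0.00 Y0.00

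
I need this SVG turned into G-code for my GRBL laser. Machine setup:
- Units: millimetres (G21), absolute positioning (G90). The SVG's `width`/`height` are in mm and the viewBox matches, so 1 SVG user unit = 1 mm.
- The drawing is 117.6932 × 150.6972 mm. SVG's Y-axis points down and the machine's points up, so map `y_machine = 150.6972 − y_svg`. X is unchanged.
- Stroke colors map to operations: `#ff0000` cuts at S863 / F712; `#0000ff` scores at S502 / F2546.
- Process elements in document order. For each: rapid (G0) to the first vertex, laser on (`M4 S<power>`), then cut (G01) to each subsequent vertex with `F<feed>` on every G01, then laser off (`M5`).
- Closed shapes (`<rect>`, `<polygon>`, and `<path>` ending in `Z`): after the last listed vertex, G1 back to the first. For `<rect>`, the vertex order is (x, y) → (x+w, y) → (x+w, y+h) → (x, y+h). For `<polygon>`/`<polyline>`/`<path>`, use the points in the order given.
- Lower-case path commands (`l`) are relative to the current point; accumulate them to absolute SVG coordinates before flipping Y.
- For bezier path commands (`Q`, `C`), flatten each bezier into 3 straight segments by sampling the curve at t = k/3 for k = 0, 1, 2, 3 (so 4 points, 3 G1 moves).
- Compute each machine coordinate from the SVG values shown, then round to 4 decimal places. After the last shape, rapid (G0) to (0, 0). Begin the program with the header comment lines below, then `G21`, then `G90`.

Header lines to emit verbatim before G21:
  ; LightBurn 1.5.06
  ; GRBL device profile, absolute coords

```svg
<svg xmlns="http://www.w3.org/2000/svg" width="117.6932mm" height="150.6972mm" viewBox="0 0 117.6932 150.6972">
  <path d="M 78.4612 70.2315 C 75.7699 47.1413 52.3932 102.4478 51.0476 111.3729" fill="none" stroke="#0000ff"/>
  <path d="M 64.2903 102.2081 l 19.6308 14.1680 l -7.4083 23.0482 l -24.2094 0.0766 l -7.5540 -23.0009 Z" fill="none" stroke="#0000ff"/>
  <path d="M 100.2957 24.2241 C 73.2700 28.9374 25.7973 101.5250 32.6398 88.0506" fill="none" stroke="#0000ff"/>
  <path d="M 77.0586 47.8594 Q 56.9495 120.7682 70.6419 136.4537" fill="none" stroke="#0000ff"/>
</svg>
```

1 u = 1 mm; y_m = 150.6972 − y.

[1] `<path>` cubic bezier, #0000ff→score S502 F2546: (78.4612,80.4657) → (70.4569,82.0451) → (58.1548,59.0885) → (51.0476,39.3243)

[2] `<path>` regular polygon, #0000ff→score S502 F2546: (64.2903,48.4891) → (83.9211,34.3211) → (76.5128,11.2729) → (52.3034,11.1963) → (44.7494,34.1972) → (64.2903,48.4891) (closed)

[3] `<path>` cubic bezier, #0000ff→score S502 F2546: (100.2957,126.4731) → (69.2233,104.8364) → (41.1334,72.1582) → (32.6398,62.6466)

[4] `<path>` quadratic bezier, #0000ff→score S502 F2546: (77.0586,102.8378) → (67.4083,60.5901) → (65.2694,31.0586) → (70.6419,14.2435)

; LightBurn 1.5.06
; GRBL device profile, absolute coords
G21
G90
G0 X78.4612 Y80.4657
M4 S502
G01 X70.4569 Y82.0451 F2546
G01 X58.1548 Y59.0885 F2546
G01 X51.0476 Y39.3243 F2546
M5
G0 X64.2903 Y48.4891
M4 S502
G01 X83.9211 Y34.3211 F2546
G01 X76.5128 Y11.2729 F2546
G01 X52.3034 Y11.1963 F2546
G01 X44.7494 Y34.1972 F2546
G01 X64.2903 Y48.4891 F2546
M5
G0 X100.2957 Y126.4731
M4 S502
G01 X69.2233 Y104.8364 F2546
G01 X41.1334 Y72.1582 F2546
G01 X32.6398 Y62.6466 F2546
M5
G0 X77.0586 Y102.8378
M4 S502
G01 X67.4083 Y60.5901 F2546
G01 X65.2694 Y31.0586 F2546
G01 X70.6419 Y14.2435 F2546
M5
G0 X0.0000 Y0.0000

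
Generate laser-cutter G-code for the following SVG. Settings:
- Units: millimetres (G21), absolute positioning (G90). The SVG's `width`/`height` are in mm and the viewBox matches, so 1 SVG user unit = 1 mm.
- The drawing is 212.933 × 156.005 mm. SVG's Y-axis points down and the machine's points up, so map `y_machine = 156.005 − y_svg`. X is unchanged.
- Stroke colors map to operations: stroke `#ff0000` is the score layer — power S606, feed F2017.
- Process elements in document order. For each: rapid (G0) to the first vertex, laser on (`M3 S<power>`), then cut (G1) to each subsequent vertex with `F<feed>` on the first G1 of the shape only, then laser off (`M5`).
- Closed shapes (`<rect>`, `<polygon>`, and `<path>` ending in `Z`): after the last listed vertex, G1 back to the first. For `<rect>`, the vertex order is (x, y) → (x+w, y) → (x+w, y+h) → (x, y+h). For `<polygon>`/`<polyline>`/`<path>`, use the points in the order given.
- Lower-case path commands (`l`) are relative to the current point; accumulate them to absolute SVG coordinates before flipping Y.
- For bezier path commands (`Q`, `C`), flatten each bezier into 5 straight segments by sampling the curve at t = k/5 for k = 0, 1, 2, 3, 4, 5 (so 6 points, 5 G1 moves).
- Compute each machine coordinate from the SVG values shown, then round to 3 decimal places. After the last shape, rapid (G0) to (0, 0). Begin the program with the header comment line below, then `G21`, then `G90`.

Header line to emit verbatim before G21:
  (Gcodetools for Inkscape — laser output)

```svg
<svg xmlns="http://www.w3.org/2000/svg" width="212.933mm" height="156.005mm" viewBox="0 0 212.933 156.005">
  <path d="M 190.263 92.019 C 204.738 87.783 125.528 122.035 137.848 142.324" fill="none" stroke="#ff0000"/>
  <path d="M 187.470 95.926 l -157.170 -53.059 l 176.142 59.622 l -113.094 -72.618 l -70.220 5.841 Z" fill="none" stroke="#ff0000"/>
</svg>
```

Since the viewBox matches the mm dimensions, user units are millimetres directly. The only transform is the Y-flip y_m = 156.005 − y_svg.

Shape 1 is a cubic bezier drawn with `<path>`. Its stroke #ff0000 means score at S606, F2017. After flipping Y the toolpath is (190.263,63.986) → (189.188,62.329) → (174.518,53.952) → (155.145,41.373) → (139.958,27.110) → (137.848,13.681).

Shape 2 is a closed polygon drawn with `<path>`. Its stroke #ff0000 means score at S606, F2017. After flipping Y the toolpath is (187.470,60.079) → (30.300,113.138) → (206.442,53.516) → (93.348,126.134) → (23.128,120.293) → (187.470,60.079), returning to the start.

(Gcodetools for Inkscape — laser output)
G21
G90
G0 X190.263 Y63.986
M3 S606
G1 X189.188 Y62.329 F2017
G1 X174.518 Y53.952
G1 X155.145 Y41.373
G1 X139.958 Y27.110
G1 X137.848 Y13.681
M5
G0 X187.470 Y60.079
M3 S606
G1 X30.300 Y113.138 F2017
G1 X206.442 Y53.516
G1 X93.348 Y126.134
G1 X23.128 Y120.293
G1 X187.470 Y60.079
M5
G0 X0.000 Y0.000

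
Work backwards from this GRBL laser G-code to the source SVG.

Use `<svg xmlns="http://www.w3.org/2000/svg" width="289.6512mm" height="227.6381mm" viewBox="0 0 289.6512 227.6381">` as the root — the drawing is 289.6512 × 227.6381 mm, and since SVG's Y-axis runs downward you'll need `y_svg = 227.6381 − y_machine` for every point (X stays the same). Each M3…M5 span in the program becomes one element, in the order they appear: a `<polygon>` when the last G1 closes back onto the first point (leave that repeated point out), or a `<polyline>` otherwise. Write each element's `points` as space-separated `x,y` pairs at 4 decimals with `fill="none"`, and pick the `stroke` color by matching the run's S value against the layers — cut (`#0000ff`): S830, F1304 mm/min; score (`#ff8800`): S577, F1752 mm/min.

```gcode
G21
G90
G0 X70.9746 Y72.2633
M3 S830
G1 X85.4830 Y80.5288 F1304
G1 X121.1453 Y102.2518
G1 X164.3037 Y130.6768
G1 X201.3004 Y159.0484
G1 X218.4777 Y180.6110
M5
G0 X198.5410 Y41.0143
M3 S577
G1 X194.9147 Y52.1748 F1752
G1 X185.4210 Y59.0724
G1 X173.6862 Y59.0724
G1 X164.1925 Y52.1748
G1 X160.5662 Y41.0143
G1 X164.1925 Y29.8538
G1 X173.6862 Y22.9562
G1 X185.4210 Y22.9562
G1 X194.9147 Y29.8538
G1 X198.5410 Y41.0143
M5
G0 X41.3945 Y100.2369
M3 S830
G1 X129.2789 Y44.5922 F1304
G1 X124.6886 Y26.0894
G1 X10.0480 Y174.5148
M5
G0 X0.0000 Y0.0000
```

Each laser-on run becomes one SVG element. Flip Y back into SVG space with y_svg = 227.6381 − y_machine.

Run 1: power S830 maps to stroke `#0000ff` (cut). The run is open, so emit a `<polyline>` with points (Y-flipped): 70.9746,155.3748 85.4830,147.1093 121.1453,125.3863 164.3037,96.9613 201.3004,68.5897 218.4777,47.0271.

Run 2: power S577 maps to stroke `#ff8800` (score). The run returns to its start, so emit a `<polygon>` with points (Y-flipped): 198.5410,186.6238 194.9147,175.4633 185.4210,168.5657 173.6862,168.5657 164.1925,175.4633 160.5662,186.6238 164.1925,197.7843 173.6862,204.6819 185.4210,204.6819 194.9147,197.7843.

Run 3: power S830 maps to stroke `#0000ff` (cut). The run is open, so emit a `<polyline>` with points (Y-flipped): 41.3945,127.4012 129.2789,183.0459 124.6886,201.5487 10.0480,53.1233.

<svg xmlns="http://www.w3.org/2000/svg" width="289.6512mm" height="227.6381mm" viewBox="0 0 289.6512 227.6381">
  <polyline points="70.9746,155.3748 85.4830,147.1093 121.1453,125.3863 164.3037,96.9613 201.3004,68.5897 218.4777,47.0271" fill="none" stroke="#0000ff"/>
  <polygon points="198.5410,186.6238 194.9147,175.4633 185.4210,168.5657 173.6862,168.5657 164.1925,175.4633 160.5662,186.6238 164.1925,197.7843 173.6862,204.6819 185.4210,204.6819 194.9147,197.7843" fill="none" stroke="#ff8800"/>
  <polyline points="41.3945,127.4012 129.2789,183.0459 124.6886,201.5487 10.0480,53.1233" fill="none" stroke="#0000ff"/>
</svg>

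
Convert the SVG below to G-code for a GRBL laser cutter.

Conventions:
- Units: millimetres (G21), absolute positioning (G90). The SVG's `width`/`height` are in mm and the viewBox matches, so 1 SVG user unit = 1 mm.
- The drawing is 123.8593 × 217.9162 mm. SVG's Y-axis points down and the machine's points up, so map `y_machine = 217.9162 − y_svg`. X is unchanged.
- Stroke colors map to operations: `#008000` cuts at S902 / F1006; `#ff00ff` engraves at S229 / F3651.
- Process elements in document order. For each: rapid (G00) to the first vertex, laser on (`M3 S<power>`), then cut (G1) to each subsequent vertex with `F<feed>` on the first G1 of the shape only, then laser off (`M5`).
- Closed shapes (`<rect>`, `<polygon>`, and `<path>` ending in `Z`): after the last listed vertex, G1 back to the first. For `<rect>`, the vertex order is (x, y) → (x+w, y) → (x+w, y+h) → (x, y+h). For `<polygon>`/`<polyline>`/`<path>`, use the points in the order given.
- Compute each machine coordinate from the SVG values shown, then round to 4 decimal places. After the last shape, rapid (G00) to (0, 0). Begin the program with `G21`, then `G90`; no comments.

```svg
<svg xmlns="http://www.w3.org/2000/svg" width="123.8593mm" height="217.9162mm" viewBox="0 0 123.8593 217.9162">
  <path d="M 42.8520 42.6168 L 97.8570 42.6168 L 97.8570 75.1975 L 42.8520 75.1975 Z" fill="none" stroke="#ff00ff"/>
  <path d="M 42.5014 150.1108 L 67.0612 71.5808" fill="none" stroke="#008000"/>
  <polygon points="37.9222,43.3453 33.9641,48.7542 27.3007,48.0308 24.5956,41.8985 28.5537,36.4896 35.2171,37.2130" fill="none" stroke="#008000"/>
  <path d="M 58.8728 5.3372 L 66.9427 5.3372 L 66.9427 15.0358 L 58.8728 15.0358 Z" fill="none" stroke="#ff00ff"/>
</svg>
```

G21
G90
G00 X42.8520 Y175.2994
M3 S229
G1 X97.8570 Y175.2994 F3651
G1 X97.8570 Y142.7187
G1 X42.8520 Y142.7187
G1 X42.8520 Y175.2994
M5
G00 X42.5014 Y67.8054
M3 S902
G1 X67.0612 Y146.3354 F1006
M5
G00 X37.9222 Y174.5709
M3 S902
G1 X33.9641 Y169.1620 F1006
G1 X27.3007 Y169.8854
G1 X24.5956 Y176.0177
G1 X28.5537 Y181.4266
G1 X35.2171 Y180.7032
G1 X37.9222 Y174.5709
M5
G00 X58.8728 Y212.5790
M3 S229
G1 X66.9427 Y212.5790 F3651
G1 X66.9427 Y202.8804
G1 X58.8728 Y202.8804
G1 X58.8728 Y212.5790
M5
G00 X0.0000 Y0.0000

1 u = 1 mm; y_m = 217.9162 − y.

[1] `<path>` rectangle, #ff00ff→engrave S229 F3651: (42.8520,175.2994) → (97.8570,175.2994) → (97.8570,142.7187) → (42.8520,142.7187) → (42.8520,175.2994) (closed)

[2] `<path>` line segment, #008000→cut S902 F1006: (42.5014,67.8054) → (67.0612,146.3354)

[3] `<polygon>` regular polygon, #008000→cut S902 F1006: (37.9222,174.5709) → (33.9641,169.1620) → (27.3007,169.8854) → (24.5956,176.0177) → (28.5537,181.4266) → (35.2171,180.7032) → (37.9222,174.5709) (closed)

[4] `<path>` rectangle, #ff00ff→engrave S229 F3651: (58.8728,212.5790) → (66.9427,212.5790) → (66.9427,202.8804) → (58.8728,202.8804) → (58.8728,212.5790) (closed)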